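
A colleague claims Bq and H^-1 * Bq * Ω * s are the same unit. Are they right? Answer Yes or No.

Yes

Left side:
  Bq = 1/s = s⁻¹ (activity is decays per second).
Right side:
  H = Wb/A (inductance = flux per current),
      = kg·m²·s⁻²·A⁻².
  So H⁻¹ = kg⁻¹·m⁻²·s²·A².
  Bq = 1/s = s⁻¹ (activity is decays per second).
  Ω = V/A (resistance = voltage per current),
      = kg·m²·s⁻³·A⁻².
  Combining: H⁻¹·Bq·Ω·s = (kg⁻¹·m⁻²·s²·A²) · s⁻¹ · (kg·m²·s⁻³·A⁻²) · s = s⁻¹.
Both reduce to s⁻¹.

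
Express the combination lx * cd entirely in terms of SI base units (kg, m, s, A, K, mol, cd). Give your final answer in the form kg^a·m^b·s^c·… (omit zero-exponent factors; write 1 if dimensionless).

lx = lm/m² (illuminance = luminous flux per area),
    = m⁻²·cd.
Combining: lx·cd = (m⁻²·cd) · cd = m⁻²·cd².

m⁻²·cd²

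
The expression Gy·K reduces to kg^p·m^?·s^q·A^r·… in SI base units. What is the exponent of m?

2

Gy = J/kg (absorbed dose = energy per mass),
    = m²·s⁻².
Combining: Gy·K = (m²·s⁻²) · K = m²·s⁻²·K.
The exponent of m is 2.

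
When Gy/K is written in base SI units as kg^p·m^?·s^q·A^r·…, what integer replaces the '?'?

2

Gy = J/kg (absorbed dose = energy per mass),
    = m²·s⁻².
Combining: K⁻¹·Gy = K⁻¹ · (m²·s⁻²) = m²·s⁻²·K⁻¹.
The exponent of m is 2.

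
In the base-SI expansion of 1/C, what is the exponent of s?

-1

C = A·s = s·A (charge = current × time).
So C⁻¹ = s⁻¹·A⁻¹.
The exponent of s is -1.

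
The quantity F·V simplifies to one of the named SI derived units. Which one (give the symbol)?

F = kg⁻¹·m⁻²·s⁴·A².
V = kg·m²·s⁻³·A⁻¹.
Combining: F·V = (kg⁻¹·m⁻²·s⁴·A²) · (kg·m²·s⁻³·A⁻¹) = s·A.
s·A is the base-SI form of the coulomb.

C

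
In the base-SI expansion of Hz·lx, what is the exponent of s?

-1

Hz = 1/s = s⁻¹ (frequency is cycles per second).
lx = lm/m² (illuminance = luminous flux per area),
    = m⁻²·cd.
Combining: Hz·lx = s⁻¹ · (m⁻²·cd) = m⁻²·s⁻¹·cd.
The exponent of s is -1.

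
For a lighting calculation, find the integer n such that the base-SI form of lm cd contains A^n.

0

lm = cd·sr = cd (luminous flux; sr is dimensionless).
Combining: lm·cd = cd · cd = cd².
The exponent of A is 0.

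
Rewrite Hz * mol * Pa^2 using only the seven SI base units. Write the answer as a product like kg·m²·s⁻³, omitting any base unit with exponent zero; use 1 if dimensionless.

kg²·m⁻²·s⁻⁵·mol

Hz = s⁻¹.
Pa = kg·m⁻¹·s⁻².
So Pa² = kg²·m⁻²·s⁻⁴.
Combining: Hz·mol·Pa² = s⁻¹ · mol · (kg²·m⁻²·s⁻⁴) = kg²·m⁻²·s⁻⁵·mol.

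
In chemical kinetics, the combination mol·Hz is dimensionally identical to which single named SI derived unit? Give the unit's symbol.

Hz = 1/s = s⁻¹ (frequency is cycles per second).
Combining: mol·Hz = mol · s⁻¹ = s⁻¹·mol.
s⁻¹·mol is the base-SI form of the katal.

kat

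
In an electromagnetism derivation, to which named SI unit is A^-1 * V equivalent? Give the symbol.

V = W/A (potential = power per current),
    = kg·m²·s⁻³·A⁻¹.
Combining: A⁻¹·V = A⁻¹ · (kg·m²·s⁻³·A⁻¹) = kg·m²·s⁻³·A⁻².
kg·m²·s⁻³·A⁻² is the base-SI form of the ohm.

Ω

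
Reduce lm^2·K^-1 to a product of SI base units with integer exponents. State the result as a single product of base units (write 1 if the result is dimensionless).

K⁻¹·cd²

lm = cd·sr = cd (luminous flux; sr is dimensionless).
So lm² = cd².
Combining: lm²·K⁻¹ = cd² · K⁻¹ = K⁻¹·cd².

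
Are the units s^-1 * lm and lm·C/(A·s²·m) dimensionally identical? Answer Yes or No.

No

Left side:
  lm = cd.
  Combining: s⁻¹·lm = s⁻¹ · cd = s⁻¹·cd.
Right side:
  lm = cd·sr = cd (luminous flux; sr is dimensionless).
  C = A·s = s·A (charge = current × time).
  Combining: lm·A⁻¹·C·s⁻²·m⁻¹ = cd · A⁻¹ · (s·A) · s⁻² · m⁻¹ = m⁻¹·s⁻¹·cd.
Left is s⁻¹·cd; right is m⁻¹·s⁻¹·cd — different.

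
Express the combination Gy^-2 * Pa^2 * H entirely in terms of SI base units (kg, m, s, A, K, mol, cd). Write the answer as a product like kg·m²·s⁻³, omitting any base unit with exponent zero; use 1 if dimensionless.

Gy = J/kg (absorbed dose = energy per mass),
    = m²·s⁻².
So Gy⁻² = m⁻⁴·s⁴.
Pa = N/m² (pressure = force per area),
    = kg·m⁻¹·s⁻².
So Pa² = kg²·m⁻²·s⁻⁴.
H = Wb/A (inductance = flux per current),
    = kg·m²·s⁻²·A⁻².
Combining: Gy⁻²·Pa²·H = (m⁻⁴·s⁴) · (kg²·m⁻²·s⁻⁴) · (kg·m²·s⁻²·A⁻²) = kg³·m⁻⁴·s⁻²·A⁻².

kg³·m⁻⁴·s⁻²·A⁻²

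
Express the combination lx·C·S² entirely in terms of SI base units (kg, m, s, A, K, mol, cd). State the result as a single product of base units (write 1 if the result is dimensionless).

kg⁻²·m⁻⁶·s⁷·A⁵·cd

lx = m⁻²·cd.
C = s·A.
S = kg⁻¹·m⁻²·s³·A².
So S² = kg⁻²·m⁻⁴·s⁶·A⁴.
Combining: lx·C·S² = (m⁻²·cd) · (s·A) · (kg⁻²·m⁻⁴·s⁶·A⁴) = kg⁻²·m⁻⁶·s⁷·A⁵·cd.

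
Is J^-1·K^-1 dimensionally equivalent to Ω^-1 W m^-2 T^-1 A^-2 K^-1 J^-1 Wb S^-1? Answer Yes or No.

Left side:
  J = N·m (work = force × distance),
      = kg·m²·s⁻².
  So J⁻¹ = kg⁻¹·m⁻²·s².
  Combining: J⁻¹·K⁻¹ = (kg⁻¹·m⁻²·s²) · K⁻¹ = kg⁻¹·m⁻²·s²·K⁻¹.
Right side:
  Ω = kg·m²·s⁻³·A⁻².
  So Ω⁻¹ = kg⁻¹·m⁻²·s³·A².
  W = kg·m²·s⁻³.
  T = kg·s⁻²·A⁻¹.
  So T⁻¹ = kg⁻¹·s²·A.
  J = kg·m²·s⁻².
  So J⁻¹ = kg⁻¹·m⁻²·s².
  Wb = kg·m²·s⁻²·A⁻¹.
  S = kg⁻¹·m⁻²·s³·A².
  So S⁻¹ = kg·m²·s⁻³·A⁻².
  Combining: Ω⁻¹·W·m⁻²·T⁻¹·A⁻²·K⁻¹·J⁻¹·Wb·S⁻¹ = (kg⁻¹·m⁻²·s³·A²) · (kg·m²·s⁻³) · m⁻² · (kg⁻¹·s²·A) · A⁻² · K⁻¹ · (kg⁻¹·m⁻²·s²) · (kg·m²·s⁻²·A⁻¹) · (kg·m²·s⁻³·A⁻²) = s⁻¹·A⁻²·K⁻¹.
Left is kg⁻¹·m⁻²·s²·K⁻¹; right is s⁻¹·A⁻²·K⁻¹ — different.

No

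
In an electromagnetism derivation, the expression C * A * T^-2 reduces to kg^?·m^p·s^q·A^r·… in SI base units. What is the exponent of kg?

C = s·A.
T = kg·s⁻²·A⁻¹.
So T⁻² = kg⁻²·s⁴·A².
Combining: C·A·T⁻² = (s·A) · A · (kg⁻²·s⁴·A²) = kg⁻²·s⁵·A⁴.
The exponent of kg is -2.

-2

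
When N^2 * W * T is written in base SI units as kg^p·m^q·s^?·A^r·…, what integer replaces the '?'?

-9

N = kg·m/s² = kg·m·s⁻² (force = mass × acceleration).
So N² = kg²·m²·s⁻⁴.
W = J/s (power = energy per time),
    = kg·m²·s⁻³.
T = Wb/m² (flux density = flux per area),
    = kg·s⁻²·A⁻¹.
Combining: N²·W·T = (kg²·m²·s⁻⁴) · (kg·m²·s⁻³) · (kg·s⁻²·A⁻¹) = kg⁴·m⁴·s⁻⁹·A⁻¹.
The exponent of s is -9.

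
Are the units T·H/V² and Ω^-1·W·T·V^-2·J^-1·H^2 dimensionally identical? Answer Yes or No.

Yes

Left side:
  T = Wb/m² (flux density = flux per area),
      = kg·s⁻²·A⁻¹.
  V = W/A (potential = power per current),
      = kg·m²·s⁻³·A⁻¹.
  So V⁻² = kg⁻²·m⁻⁴·s⁶·A².
  H = Wb/A (inductance = flux per current),
      = kg·m²·s⁻²·A⁻².
  Combining: T·V⁻²·H = (kg·s⁻²·A⁻¹) · (kg⁻²·m⁻⁴·s⁶·A²) · (kg·m²·s⁻²·A⁻²) = m⁻²·s²·A⁻¹.
Right side:
  Ω = V/A (resistance = voltage per current),
      = kg·m²·s⁻³·A⁻².
  So Ω⁻¹ = kg⁻¹·m⁻²·s³·A².
  W = J/s (power = energy per time),
      = kg·m²·s⁻³.
  T = Wb/m² (flux density = flux per area),
      = kg·s⁻²·A⁻¹.
  V = W/A (potential = power per current),
      = kg·m²·s⁻³·A⁻¹.
  So V⁻² = kg⁻²·m⁻⁴·s⁶·A².
  J = N·m (work = force × distance),
      = kg·m²·s⁻².
  So J⁻¹ = kg⁻¹·m⁻²·s².
  H = Wb/A (inductance = flux per current),
      = kg·m²·s⁻²·A⁻².
  So H² = kg²·m⁴·s⁻⁴·A⁻⁴.
  Combining: Ω⁻¹·W·T·V⁻²·J⁻¹·H² = (kg⁻¹·m⁻²·s³·A²) · (kg·m²·s⁻³) · (kg·s⁻²·A⁻¹) · (kg⁻²·m⁻⁴·s⁶·A²) · (kg⁻¹·m⁻²·s²) · (kg²·m⁴·s⁻⁴·A⁻⁴) = m⁻²·s²·A⁻¹.
Both reduce to m⁻²·s²·A⁻¹.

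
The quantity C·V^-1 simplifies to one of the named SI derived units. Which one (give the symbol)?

F

C = A·s = s·A (charge = current × time).
V = W/A (potential = power per current),
    = kg·m²·s⁻³·A⁻¹.
So V⁻¹ = kg⁻¹·m⁻²·s³·A.
Combining: C·V⁻¹ = (s·A) · (kg⁻¹·m⁻²·s³·A) = kg⁻¹·m⁻²·s⁴·A².
kg⁻¹·m⁻²·s⁴·A² is the base-SI form of the farad.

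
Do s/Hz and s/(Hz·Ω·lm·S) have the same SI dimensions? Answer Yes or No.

Left side:
  Hz = s⁻¹.
  So Hz⁻¹ = s.
  Combining: s·Hz⁻¹ = s · s = s².
Right side:
  Hz = s⁻¹.
  So Hz⁻¹ = s.
  Ω = kg·m²·s⁻³·A⁻².
  So Ω⁻¹ = kg⁻¹·m⁻²·s³·A².
  lm = cd.
  So lm⁻¹ = cd⁻¹.
  S = kg⁻¹·m⁻²·s³·A².
  So S⁻¹ = kg·m²·s⁻³·A⁻².
  Combining: Hz⁻¹·s·Ω⁻¹·lm⁻¹·S⁻¹ = s · s · (kg⁻¹·m⁻²·s³·A²) · cd⁻¹ · (kg·m²·s⁻³·A⁻²) = s²·cd⁻¹.
Left is s²; right is s²·cd⁻¹ — different.

No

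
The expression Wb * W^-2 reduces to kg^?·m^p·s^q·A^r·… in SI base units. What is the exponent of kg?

-1

Wb = V·s (flux: a volt is a weber per second),
    = kg·m²·s⁻²·A⁻¹.
W = J/s (power = energy per time),
    = kg·m²·s⁻³.
So W⁻² = kg⁻²·m⁻⁴·s⁶.
Combining: Wb·W⁻² = (kg·m²·s⁻²·A⁻¹) · (kg⁻²·m⁻⁴·s⁶) = kg⁻¹·m⁻²·s⁴·A⁻¹.
The exponent of kg is -1.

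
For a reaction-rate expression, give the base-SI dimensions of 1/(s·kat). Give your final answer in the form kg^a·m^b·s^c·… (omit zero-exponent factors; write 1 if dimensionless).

mol⁻¹

kat = s⁻¹·mol.
So kat⁻¹ = s·mol⁻¹.
Combining: s⁻¹·kat⁻¹ = s⁻¹ · (s·mol⁻¹) = mol⁻¹.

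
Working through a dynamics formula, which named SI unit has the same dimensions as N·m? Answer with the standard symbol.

J

N = kg·m·s⁻².
Combining: N·m = (kg·m·s⁻²) · m = kg·m²·s⁻².
kg·m²·s⁻² is the base-SI form of the joule.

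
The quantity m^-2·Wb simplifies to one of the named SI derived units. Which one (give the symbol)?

T

Wb = V·s (flux: a volt is a weber per second),
    = kg·m²·s⁻²·A⁻¹.
Combining: m⁻²·Wb = m⁻² · (kg·m²·s⁻²·A⁻¹) = kg·s⁻²·A⁻¹.
kg·s⁻²·A⁻¹ is the base-SI form of the tesla.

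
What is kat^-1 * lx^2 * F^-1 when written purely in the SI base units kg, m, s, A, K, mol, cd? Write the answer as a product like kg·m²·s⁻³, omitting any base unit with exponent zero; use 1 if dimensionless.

kg·m⁻²·s⁻³·A⁻²·mol⁻¹·cd²

kat = s⁻¹·mol.
So kat⁻¹ = s·mol⁻¹.
lx = m⁻²·cd.
So lx² = m⁻⁴·cd².
F = kg⁻¹·m⁻²·s⁴·A².
So F⁻¹ = kg·m²·s⁻⁴·A⁻².
Combining: kat⁻¹·lx²·F⁻¹ = (s·mol⁻¹) · (m⁻⁴·cd²) · (kg·m²·s⁻⁴·A⁻²) = kg·m⁻²·s⁻³·A⁻²·mol⁻¹·cd².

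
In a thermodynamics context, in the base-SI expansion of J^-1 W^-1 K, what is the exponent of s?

5

J = kg·m²·s⁻².
So J⁻¹ = kg⁻¹·m⁻²·s².
W = kg·m²·s⁻³.
So W⁻¹ = kg⁻¹·m⁻²·s³.
Combining: J⁻¹·W⁻¹·K = (kg⁻¹·m⁻²·s²) · (kg⁻¹·m⁻²·s³) · K = kg⁻²·m⁻⁴·s⁵·K.
The exponent of s is 5.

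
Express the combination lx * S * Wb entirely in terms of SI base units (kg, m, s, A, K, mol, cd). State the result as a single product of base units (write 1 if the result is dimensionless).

m⁻²·s·A·cd

lx = lm/m² (illuminance = luminous flux per area),
    = m⁻²·cd.
S = 1/Ω (conductance is reciprocal resistance),
    = kg⁻¹·m⁻²·s³·A².
Wb = V·s (flux: a volt is a weber per second),
    = kg·m²·s⁻²·A⁻¹.
Combining: lx·S·Wb = (m⁻²·cd) · (kg⁻¹·m⁻²·s³·A²) · (kg·m²·s⁻²·A⁻¹) = m⁻²·s·A·cd.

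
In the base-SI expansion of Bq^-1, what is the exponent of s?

1

Bq = s⁻¹.
So Bq⁻¹ = s.
The exponent of s is 1.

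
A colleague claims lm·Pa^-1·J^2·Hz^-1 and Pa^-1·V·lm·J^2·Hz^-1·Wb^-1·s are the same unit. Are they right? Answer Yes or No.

Left side:
  lm = cd.
  Pa = kg·m⁻¹·s⁻².
  So Pa⁻¹ = kg⁻¹·m·s².
  J = kg·m²·s⁻².
  So J² = kg²·m⁴·s⁻⁴.
  Hz = s⁻¹.
  So Hz⁻¹ = s.
  Combining: lm·Pa⁻¹·J²·Hz⁻¹ = cd · (kg⁻¹·m·s²) · (kg²·m⁴·s⁻⁴) · s = kg·m⁵·s⁻¹·cd.
Right side:
  Pa = kg·m⁻¹·s⁻².
  So Pa⁻¹ = kg⁻¹·m·s².
  V = kg·m²·s⁻³·A⁻¹.
  lm = cd.
  J = kg·m²·s⁻².
  So J² = kg²·m⁴·s⁻⁴.
  Hz = s⁻¹.
  So Hz⁻¹ = s.
  Wb = kg·m²·s⁻²·A⁻¹.
  So Wb⁻¹ = kg⁻¹·m⁻²·s²·A.
  Combining: Pa⁻¹·V·lm·J²·Hz⁻¹·Wb⁻¹·s = (kg⁻¹·m·s²) · (kg·m²·s⁻³·A⁻¹) · cd · (kg²·m⁴·s⁻⁴) · s · (kg⁻¹·m⁻²·s²·A) · s = kg·m⁵·s⁻¹·cd.
Both reduce to kg·m⁵·s⁻¹·cd.

Yes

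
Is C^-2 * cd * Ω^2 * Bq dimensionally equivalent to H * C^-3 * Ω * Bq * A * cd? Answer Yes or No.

Left side:
  C = A·s = s·A (charge = current × time).
  So C⁻² = s⁻²·A⁻².
  Ω = V/A (resistance = voltage per current),
      = kg·m²·s⁻³·A⁻².
  So Ω² = kg²·m⁴·s⁻⁶·A⁻⁴.
  Bq = 1/s = s⁻¹ (activity is decays per second).
  Combining: C⁻²·cd·Ω²·Bq = (s⁻²·A⁻²) · cd · (kg²·m⁴·s⁻⁶·A⁻⁴) · s⁻¹ = kg²·m⁴·s⁻⁹·A⁻⁶·cd.
Right side:
  H = Wb/A (inductance = flux per current),
      = kg·m²·s⁻²·A⁻².
  C = A·s = s·A (charge = current × time).
  So C⁻³ = s⁻³·A⁻³.
  Ω = V/A (resistance = voltage per current),
      = kg·m²·s⁻³·A⁻².
  Bq = 1/s = s⁻¹ (activity is decays per second).
  Combining: H·C⁻³·Ω·Bq·A·cd = (kg·m²·s⁻²·A⁻²) · (s⁻³·A⁻³) · (kg·m²·s⁻³·A⁻²) · s⁻¹ · A · cd = kg²·m⁴·s⁻⁹·A⁻⁶·cd.
Both reduce to kg²·m⁴·s⁻⁹·A⁻⁶·cd.

Yes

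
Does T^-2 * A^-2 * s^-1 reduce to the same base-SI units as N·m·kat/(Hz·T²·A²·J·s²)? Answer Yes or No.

No

Left side:
  T = Wb/m² (flux density = flux per area),
      = kg·s⁻²·A⁻¹.
  So T⁻² = kg⁻²·s⁴·A².
  Combining: T⁻²·A⁻²·s⁻¹ = (kg⁻²·s⁴·A²) · A⁻² · s⁻¹ = kg⁻²·s³.
Right side:
  N = kg·m/s² = kg·m·s⁻² (force = mass × acceleration).
  Hz = 1/s = s⁻¹ (frequency is cycles per second).
  So Hz⁻¹ = s.
  T = Wb/m² (flux density = flux per area),
      = kg·s⁻²·A⁻¹.
  So T⁻² = kg⁻²·s⁴·A².
  J = N·m (work = force × distance),
      = kg·m²·s⁻².
  So J⁻¹ = kg⁻¹·m⁻²·s².
  kat = mol/s = s⁻¹·mol (catalytic activity).
  Combining: N·Hz⁻¹·m·T⁻²·A⁻²·J⁻¹·kat·s⁻² = (kg·m·s⁻²) · s · m · (kg⁻²·s⁴·A²) · A⁻² · (kg⁻¹·m⁻²·s²) · (s⁻¹·mol) · s⁻² = kg⁻²·s²·mol.
Left is kg⁻²·s³; right is kg⁻²·s²·mol — different.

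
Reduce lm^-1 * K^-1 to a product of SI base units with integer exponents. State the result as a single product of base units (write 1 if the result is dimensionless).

lm = cd.
So lm⁻¹ = cd⁻¹.
Combining: lm⁻¹·K⁻¹ = cd⁻¹ · K⁻¹ = K⁻¹·cd⁻¹.

K⁻¹·cd⁻¹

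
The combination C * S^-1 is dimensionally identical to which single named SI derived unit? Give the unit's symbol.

Wb

C = A·s = s·A (charge = current × time).
S = 1/Ω (conductance is reciprocal resistance),
    = kg⁻¹·m⁻²·s³·A².
So S⁻¹ = kg·m²·s⁻³·A⁻².
Combining: C·S⁻¹ = (s·A) · (kg·m²·s⁻³·A⁻²) = kg·m²·s⁻²·A⁻¹.
kg·m²·s⁻²·A⁻¹ is the base-SI form of the weber.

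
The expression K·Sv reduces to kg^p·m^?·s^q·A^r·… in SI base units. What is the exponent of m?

Sv = J/kg (equivalent dose = energy per mass),
    = m²·s⁻².
Combining: K·Sv = K · (m²·s⁻²) = m²·s⁻²·K.
The exponent of m is 2.

2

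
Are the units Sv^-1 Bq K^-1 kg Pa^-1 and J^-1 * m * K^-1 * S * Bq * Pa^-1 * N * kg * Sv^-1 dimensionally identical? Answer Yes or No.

Left side:
  Sv = J/kg (equivalent dose = energy per mass),
      = m²·s⁻².
  So Sv⁻¹ = m⁻²·s².
  Bq = 1/s = s⁻¹ (activity is decays per second).
  Pa = N/m² (pressure = force per area),
      = kg·m⁻¹·s⁻².
  So Pa⁻¹ = kg⁻¹·m·s².
  Combining: Sv⁻¹·Bq·K⁻¹·kg·Pa⁻¹ = (m⁻²·s²) · s⁻¹ · K⁻¹ · kg · (kg⁻¹·m·s²) = m⁻¹·s³·K⁻¹.
Right side:
  J = N·m (work = force × distance),
      = kg·m²·s⁻².
  So J⁻¹ = kg⁻¹·m⁻²·s².
  S = 1/Ω (conductance is reciprocal resistance),
      = kg⁻¹·m⁻²·s³·A².
  Bq = 1/s = s⁻¹ (activity is decays per second).
  Pa = N/m² (pressure = force per area),
      = kg·m⁻¹·s⁻².
  So Pa⁻¹ = kg⁻¹·m·s².
  N = kg·m/s² = kg·m·s⁻² (force = mass × acceleration).
  Sv = J/kg (equivalent dose = energy per mass),
      = m²·s⁻².
  So Sv⁻¹ = m⁻²·s².
  Combining: J⁻¹·m·K⁻¹·S·Bq·Pa⁻¹·N·kg·Sv⁻¹ = (kg⁻¹·m⁻²·s²) · m · K⁻¹ · (kg⁻¹·m⁻²·s³·A²) · s⁻¹ · (kg⁻¹·m·s²) · (kg·m·s⁻²) · kg · (m⁻²·s²) = kg⁻¹·m⁻³·s⁶·A²·K⁻¹.
Left is m⁻¹·s³·K⁻¹; right is kg⁻¹·m⁻³·s⁶·A²·K⁻¹ — different.

No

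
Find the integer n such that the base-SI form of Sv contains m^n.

Sv = m²·s⁻².
The exponent of m is 2.

2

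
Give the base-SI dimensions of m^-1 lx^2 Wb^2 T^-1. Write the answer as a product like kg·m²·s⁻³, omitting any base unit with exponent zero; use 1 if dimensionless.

kg·m⁻¹·s⁻²·A⁻¹·cd²

lx = lm/m² (illuminance = luminous flux per area),
    = m⁻²·cd.
So lx² = m⁻⁴·cd².
Wb = V·s (flux: a volt is a weber per second),
    = kg·m²·s⁻²·A⁻¹.
So Wb² = kg²·m⁴·s⁻⁴·A⁻².
T = Wb/m² (flux density = flux per area),
    = kg·s⁻²·A⁻¹.
So T⁻¹ = kg⁻¹·s²·A.
Combining: m⁻¹·lx²·Wb²·T⁻¹ = m⁻¹ · (m⁻⁴·cd²) · (kg²·m⁴·s⁻⁴·A⁻²) · (kg⁻¹·s²·A) = kg·m⁻¹·s⁻²·A⁻¹·cd².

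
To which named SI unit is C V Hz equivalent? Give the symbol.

W

C = s·A.
V = kg·m²·s⁻³·A⁻¹.
Hz = s⁻¹.
Combining: C·V·Hz = (s·A) · (kg·m²·s⁻³·A⁻¹) · s⁻¹ = kg·m²·s⁻³.
kg·m²·s⁻³ is the base-SI form of the watt.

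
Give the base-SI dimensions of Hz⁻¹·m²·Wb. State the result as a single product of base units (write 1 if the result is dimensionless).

kg·m⁴·s⁻¹·A⁻¹

Hz = s⁻¹.
So Hz⁻¹ = s.
Wb = kg·m²·s⁻²·A⁻¹.
Combining: Hz⁻¹·m²·Wb = s · m² · (kg·m²·s⁻²·A⁻¹) = kg·m⁴·s⁻¹·A⁻¹.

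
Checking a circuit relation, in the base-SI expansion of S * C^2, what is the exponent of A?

4

S = 1/Ω (conductance is reciprocal resistance),
    = kg⁻¹·m⁻²·s³·A².
C = A·s = s·A (charge = current × time).
So C² = s²·A².
Combining: S·C² = (kg⁻¹·m⁻²·s³·A²) · (s²·A²) = kg⁻¹·m⁻²·s⁵·A⁴.
The exponent of A is 4.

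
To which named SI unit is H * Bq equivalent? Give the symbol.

H = Wb/A (inductance = flux per current),
    = kg·m²·s⁻²·A⁻².
Bq = 1/s = s⁻¹ (activity is decays per second).
Combining: H·Bq = (kg·m²·s⁻²·A⁻²) · s⁻¹ = kg·m²·s⁻³·A⁻².
kg·m²·s⁻³·A⁻² is the base-SI form of the ohm.

Ω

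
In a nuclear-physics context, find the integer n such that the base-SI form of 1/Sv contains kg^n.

0

Sv = m²·s⁻².
So Sv⁻¹ = m⁻²·s².
The exponent of kg is 0.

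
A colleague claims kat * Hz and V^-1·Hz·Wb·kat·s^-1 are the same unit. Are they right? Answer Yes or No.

Yes

Left side:
  kat = mol/s = s⁻¹·mol (catalytic activity).
  Hz = 1/s = s⁻¹ (frequency is cycles per second).
  Combining: kat·Hz = (s⁻¹·mol) · s⁻¹ = s⁻²·mol.
Right side:
  V = W/A (potential = power per current),
      = kg·m²·s⁻³·A⁻¹.
  So V⁻¹ = kg⁻¹·m⁻²·s³·A.
  Hz = 1/s = s⁻¹ (frequency is cycles per second).
  Wb = V·s (flux: a volt is a weber per second),
      = kg·m²·s⁻²·A⁻¹.
  kat = mol/s = s⁻¹·mol (catalytic activity).
  Combining: V⁻¹·Hz·Wb·kat·s⁻¹ = (kg⁻¹·m⁻²·s³·A) · s⁻¹ · (kg·m²·s⁻²·A⁻¹) · (s⁻¹·mol) · s⁻¹ = s⁻²·mol.
Both reduce to s⁻²·mol.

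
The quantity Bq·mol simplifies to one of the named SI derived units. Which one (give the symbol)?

Bq = 1/s = s⁻¹ (activity is decays per second).
Combining: Bq·mol = s⁻¹ · mol = s⁻¹·mol.
s⁻¹·mol is the base-SI form of the katal.

kat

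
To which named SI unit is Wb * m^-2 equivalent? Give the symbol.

Wb = kg·m²·s⁻²·A⁻¹.
Combining: Wb·m⁻² = (kg·m²·s⁻²·A⁻¹) · m⁻² = kg·s⁻²·A⁻¹.
kg·s⁻²·A⁻¹ is the base-SI form of the tesla.

T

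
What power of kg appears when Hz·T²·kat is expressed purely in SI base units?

2

Hz = s⁻¹.
T = kg·s⁻²·A⁻¹.
So T² = kg²·s⁻⁴·A⁻².
kat = s⁻¹·mol.
Combining: Hz·T²·kat = s⁻¹ · (kg²·s⁻⁴·A⁻²) · (s⁻¹·mol) = kg²·s⁻⁶·A⁻²·mol.
The exponent of kg is 2.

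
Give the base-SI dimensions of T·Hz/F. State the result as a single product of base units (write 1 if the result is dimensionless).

kg²·m²·s⁻⁷·A⁻³

F = kg⁻¹·m⁻²·s⁴·A².
So F⁻¹ = kg·m²·s⁻⁴·A⁻².
T = kg·s⁻²·A⁻¹.
Hz = s⁻¹.
Combining: F⁻¹·T·Hz = (kg·m²·s⁻⁴·A⁻²) · (kg·s⁻²·A⁻¹) · s⁻¹ = kg²·m²·s⁻⁷·A⁻³.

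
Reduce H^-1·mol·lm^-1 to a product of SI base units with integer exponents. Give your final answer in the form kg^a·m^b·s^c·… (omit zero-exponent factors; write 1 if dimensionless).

kg⁻¹·m⁻²·s²·A²·mol·cd⁻¹

H = Wb/A (inductance = flux per current),
    = kg·m²·s⁻²·A⁻².
So H⁻¹ = kg⁻¹·m⁻²·s²·A².
lm = cd·sr = cd (luminous flux; sr is dimensionless).
So lm⁻¹ = cd⁻¹.
Combining: H⁻¹·mol·lm⁻¹ = (kg⁻¹·m⁻²·s²·A²) · mol · cd⁻¹ = kg⁻¹·m⁻²·s²·A²·mol·cd⁻¹.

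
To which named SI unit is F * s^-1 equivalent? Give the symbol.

F = C/V (capacitance = charge per voltage),
    = A·s/(kg·m²·s⁻³·A⁻¹) (substituting C and V),
    = kg⁻¹·m⁻²·s⁴·A².
Combining: F·s⁻¹ = (kg⁻¹·m⁻²·s⁴·A²) · s⁻¹ = kg⁻¹·m⁻²·s³·A².
kg⁻¹·m⁻²·s³·A² is the base-SI form of the siemens.

S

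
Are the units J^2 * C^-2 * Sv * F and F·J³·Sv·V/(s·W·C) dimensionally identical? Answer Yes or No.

Left side:
  J = N·m (work = force × distance),
      = kg·m²·s⁻².
  So J² = kg²·m⁴·s⁻⁴.
  C = A·s = s·A (charge = current × time).
  So C⁻² = s⁻²·A⁻².
  Sv = J/kg (equivalent dose = energy per mass),
      = m²·s⁻².
  F = C/V (capacitance = charge per voltage),
      = A·s/(kg·m²·s⁻³·A⁻¹) (substituting C and V),
      = kg⁻¹·m⁻²·s⁴·A².
  Combining: J²·C⁻²·Sv·F = (kg²·m⁴·s⁻⁴) · (s⁻²·A⁻²) · (m²·s⁻²) · (kg⁻¹·m⁻²·s⁴·A²) = kg·m⁴·s⁻⁴.
Right side:
  F = C/V (capacitance = charge per voltage),
      = A·s/(kg·m²·s⁻³·A⁻¹) (substituting C and V),
      = kg⁻¹·m⁻²·s⁴·A².
  J = N·m (work = force × distance),
      = kg·m²·s⁻².
  So J³ = kg³·m⁶·s⁻⁶.
  Sv = J/kg (equivalent dose = energy per mass),
      = m²·s⁻².
  W = J/s (power = energy per time),
      = kg·m²·s⁻³.
  So W⁻¹ = kg⁻¹·m⁻²·s³.
  C = A·s = s·A (charge = current × time).
  So C⁻¹ = s⁻¹·A⁻¹.
  V = W/A (potential = power per current),
      = kg·m²·s⁻³·A⁻¹.
  Combining: F·s⁻¹·J³·Sv·W⁻¹·C⁻¹·V = (kg⁻¹·m⁻²·s⁴·A²) · s⁻¹ · (kg³·m⁶·s⁻⁶) · (m²·s⁻²) · (kg⁻¹·m⁻²·s³) · (s⁻¹·A⁻¹) · (kg·m²·s⁻³·A⁻¹) = kg²·m⁶·s⁻⁶.
Left is kg·m⁴·s⁻⁴; right is kg²·m⁶·s⁻⁶ — different.

No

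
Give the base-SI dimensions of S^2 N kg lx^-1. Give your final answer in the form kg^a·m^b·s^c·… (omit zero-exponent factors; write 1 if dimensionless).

S = kg⁻¹·m⁻²·s³·A².
So S² = kg⁻²·m⁻⁴·s⁶·A⁴.
N = kg·m·s⁻².
lx = m⁻²·cd.
So lx⁻¹ = m²·cd⁻¹.
Combining: S²·N·kg·lx⁻¹ = (kg⁻²·m⁻⁴·s⁶·A⁴) · (kg·m·s⁻²) · kg · (m²·cd⁻¹) = m⁻¹·s⁴·A⁴·cd⁻¹.

m⁻¹·s⁴·A⁴·cd⁻¹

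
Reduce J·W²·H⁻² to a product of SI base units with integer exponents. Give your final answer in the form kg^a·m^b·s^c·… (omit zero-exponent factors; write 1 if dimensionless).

kg·m²·s⁻⁴·A⁴

J = N·m (work = force × distance),
    = kg·m²·s⁻².
W = J/s (power = energy per time),
    = kg·m²·s⁻³.
So W² = kg²·m⁴·s⁻⁶.
H = Wb/A (inductance = flux per current),
    = kg·m²·s⁻²·A⁻².
So H⁻² = kg⁻²·m⁻⁴·s⁴·A⁴.
Combining: J·W²·H⁻² = (kg·m²·s⁻²) · (kg²·m⁴·s⁻⁶) · (kg⁻²·m⁻⁴·s⁴·A⁴) = kg·m²·s⁻⁴·A⁴.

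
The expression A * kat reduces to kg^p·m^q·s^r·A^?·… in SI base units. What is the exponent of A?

kat = mol/s = s⁻¹·mol (catalytic activity).
Combining: A·kat = A · (s⁻¹·mol) = s⁻¹·A·mol.
The exponent of A is 1.

1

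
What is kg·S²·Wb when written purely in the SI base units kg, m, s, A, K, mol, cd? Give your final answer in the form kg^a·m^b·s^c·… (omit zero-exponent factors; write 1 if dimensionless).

S = kg⁻¹·m⁻²·s³·A².
So S² = kg⁻²·m⁻⁴·s⁶·A⁴.
Wb = kg·m²·s⁻²·A⁻¹.
Combining: kg·S²·Wb = kg · (kg⁻²·m⁻⁴·s⁶·A⁴) · (kg·m²·s⁻²·A⁻¹) = m⁻²·s⁴·A³.

m⁻²·s⁴·A³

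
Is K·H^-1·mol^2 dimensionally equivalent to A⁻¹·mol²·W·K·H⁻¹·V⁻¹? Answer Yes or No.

Yes

Left side:
  H = Wb/A (inductance = flux per current),
      = kg·m²·s⁻²·A⁻².
  So H⁻¹ = kg⁻¹·m⁻²·s²·A².
  Combining: K·H⁻¹·mol² = K · (kg⁻¹·m⁻²·s²·A²) · mol² = kg⁻¹·m⁻²·s²·A²·K·mol².
Right side:
  W = kg·m²·s⁻³.
  H = kg·m²·s⁻²·A⁻².
  So H⁻¹ = kg⁻¹·m⁻²·s²·A².
  V = kg·m²·s⁻³·A⁻¹.
  So V⁻¹ = kg⁻¹·m⁻²·s³·A.
  Combining: A⁻¹·mol²·W·K·H⁻¹·V⁻¹ = A⁻¹ · mol² · (kg·m²·s⁻³) · K · (kg⁻¹·m⁻²·s²·A²) · (kg⁻¹·m⁻²·s³·A) = kg⁻¹·m⁻²·s²·A²·K·mol².
Both reduce to kg⁻¹·m⁻²·s²·A²·K·mol².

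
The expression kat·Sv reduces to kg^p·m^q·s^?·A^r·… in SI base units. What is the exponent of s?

-3

kat = mol/s = s⁻¹·mol (catalytic activity).
Sv = J/kg (equivalent dose = energy per mass),
    = m²·s⁻².
Combining: kat·Sv = (s⁻¹·mol) · (m²·s⁻²) = m²·s⁻³·mol.
The exponent of s is -3.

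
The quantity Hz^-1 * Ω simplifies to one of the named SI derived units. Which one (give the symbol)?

H

Hz = s⁻¹.
So Hz⁻¹ = s.
Ω = kg·m²·s⁻³·A⁻².
Combining: Hz⁻¹·Ω = s · (kg·m²·s⁻³·A⁻²) = kg·m²·s⁻²·A⁻².
kg·m²·s⁻²·A⁻² is the base-SI form of the henry.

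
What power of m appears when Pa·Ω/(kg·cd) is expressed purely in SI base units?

Pa = N/m² (pressure = force per area),
    = kg·m⁻¹·s⁻².
Ω = V/A (resistance = voltage per current),
    = kg·m²·s⁻³·A⁻².
Combining: kg⁻¹·Pa·Ω·cd⁻¹ = kg⁻¹ · (kg·m⁻¹·s⁻²) · (kg·m²·s⁻³·A⁻²) · cd⁻¹ = kg·m·s⁻⁵·A⁻²·cd⁻¹.
The exponent of m is 1.

1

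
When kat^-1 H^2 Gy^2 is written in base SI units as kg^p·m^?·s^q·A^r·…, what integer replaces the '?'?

kat = mol/s = s⁻¹·mol (catalytic activity).
So kat⁻¹ = s·mol⁻¹.
H = Wb/A (inductance = flux per current),
    = kg·m²·s⁻²·A⁻².
So H² = kg²·m⁴·s⁻⁴·A⁻⁴.
Gy = J/kg (absorbed dose = energy per mass),
    = m²·s⁻².
So Gy² = m⁴·s⁻⁴.
Combining: kat⁻¹·H²·Gy² = (s·mol⁻¹) · (kg²·m⁴·s⁻⁴·A⁻⁴) · (m⁴·s⁻⁴) = kg²·m⁸·s⁻⁷·A⁻⁴·mol⁻¹.
The exponent of m is 8.

8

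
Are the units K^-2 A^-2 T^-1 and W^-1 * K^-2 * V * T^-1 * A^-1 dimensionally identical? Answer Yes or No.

Yes

Left side:
  T = Wb/m² (flux density = flux per area),
      = kg·s⁻²·A⁻¹.
  So T⁻¹ = kg⁻¹·s²·A.
  Combining: K⁻²·A⁻²·T⁻¹ = K⁻² · A⁻² · (kg⁻¹·s²·A) = kg⁻¹·s²·A⁻¹·K⁻².
Right side:
  W = J/s (power = energy per time),
      = kg·m²·s⁻³.
  So W⁻¹ = kg⁻¹·m⁻²·s³.
  V = W/A (potential = power per current),
      = kg·m²·s⁻³·A⁻¹.
  T = Wb/m² (flux density = flux per area),
      = kg·s⁻²·A⁻¹.
  So T⁻¹ = kg⁻¹·s²·A.
  Combining: W⁻¹·K⁻²·V·T⁻¹·A⁻¹ = (kg⁻¹·m⁻²·s³) · K⁻² · (kg·m²·s⁻³·A⁻¹) · (kg⁻¹·s²·A) · A⁻¹ = kg⁻¹·s²·A⁻¹·K⁻².
Both reduce to kg⁻¹·s²·A⁻¹·K⁻².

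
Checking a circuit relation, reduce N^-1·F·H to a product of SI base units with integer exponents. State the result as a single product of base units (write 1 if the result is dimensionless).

N = kg·m/s² = kg·m·s⁻² (force = mass × acceleration).
So N⁻¹ = kg⁻¹·m⁻¹·s².
F = C/V (capacitance = charge per voltage),
    = A·s/(kg·m²·s⁻³·A⁻¹) (substituting C and V),
    = kg⁻¹·m⁻²·s⁴·A².
H = Wb/A (inductance = flux per current),
    = kg·m²·s⁻²·A⁻².
Combining: N⁻¹·F·H = (kg⁻¹·m⁻¹·s²) · (kg⁻¹·m⁻²·s⁴·A²) · (kg·m²·s⁻²·A⁻²) = kg⁻¹·m⁻¹·s⁴.

kg⁻¹·m⁻¹·s⁴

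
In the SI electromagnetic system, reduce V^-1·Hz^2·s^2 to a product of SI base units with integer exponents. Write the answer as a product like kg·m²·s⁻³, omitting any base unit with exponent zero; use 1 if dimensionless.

kg⁻¹·m⁻²·s³·A

V = W/A (potential = power per current),
    = kg·m²·s⁻³·A⁻¹.
So V⁻¹ = kg⁻¹·m⁻²·s³·A.
Hz = 1/s = s⁻¹ (frequency is cycles per second).
So Hz² = s⁻².
Combining: V⁻¹·Hz²·s² = (kg⁻¹·m⁻²·s³·A) · s⁻² · s² = kg⁻¹·m⁻²·s³·A.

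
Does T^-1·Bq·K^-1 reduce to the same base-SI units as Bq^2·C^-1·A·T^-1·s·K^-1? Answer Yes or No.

No

Left side:
  T = Wb/m² (flux density = flux per area),
      = kg·s⁻²·A⁻¹.
  So T⁻¹ = kg⁻¹·s²·A.
  Bq = 1/s = s⁻¹ (activity is decays per second).
  Combining: T⁻¹·Bq·K⁻¹ = (kg⁻¹·s²·A) · s⁻¹ · K⁻¹ = kg⁻¹·s·A·K⁻¹.
Right side:
  Bq = 1/s = s⁻¹ (activity is decays per second).
  So Bq² = s⁻².
  C = A·s = s·A (charge = current × time).
  So C⁻¹ = s⁻¹·A⁻¹.
  T = Wb/m² (flux density = flux per area),
      = kg·s⁻²·A⁻¹.
  So T⁻¹ = kg⁻¹·s²·A.
  Combining: Bq²·C⁻¹·A·T⁻¹·s·K⁻¹ = s⁻² · (s⁻¹·A⁻¹) · A · (kg⁻¹·s²·A) · s · K⁻¹ = kg⁻¹·A·K⁻¹.
Left is kg⁻¹·s·A·K⁻¹; right is kg⁻¹·A·K⁻¹ — different.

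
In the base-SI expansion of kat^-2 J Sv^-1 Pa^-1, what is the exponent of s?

kat = s⁻¹·mol.
So kat⁻² = s²·mol⁻².
J = kg·m²·s⁻².
Sv = m²·s⁻².
So Sv⁻¹ = m⁻²·s².
Pa = kg·m⁻¹·s⁻².
So Pa⁻¹ = kg⁻¹·m·s².
Combining: kat⁻²·J·Sv⁻¹·Pa⁻¹ = (s²·mol⁻²) · (kg·m²·s⁻²) · (m⁻²·s²) · (kg⁻¹·m·s²) = m·s⁴·mol⁻².
The exponent of s is 4.

4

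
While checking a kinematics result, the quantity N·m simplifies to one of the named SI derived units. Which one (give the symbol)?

J

N = kg·m·s⁻².
Combining: N·m = (kg·m·s⁻²) · m = kg·m²·s⁻².
kg·m²·s⁻² is the base-SI form of the joule.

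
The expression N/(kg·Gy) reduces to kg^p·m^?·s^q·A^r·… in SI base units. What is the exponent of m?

N = kg·m/s² = kg·m·s⁻² (force = mass × acceleration).
Gy = J/kg (absorbed dose = energy per mass),
    = m²·s⁻².
So Gy⁻¹ = m⁻²·s².
Combining: kg⁻¹·N·Gy⁻¹ = kg⁻¹ · (kg·m·s⁻²) · (m⁻²·s²) = m⁻¹.
The exponent of m is -1.

-1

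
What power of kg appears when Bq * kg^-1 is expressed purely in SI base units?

Bq = 1/s = s⁻¹ (activity is decays per second).
Combining: Bq·kg⁻¹ = s⁻¹ · kg⁻¹ = kg⁻¹·s⁻¹.
The exponent of kg is -1.

-1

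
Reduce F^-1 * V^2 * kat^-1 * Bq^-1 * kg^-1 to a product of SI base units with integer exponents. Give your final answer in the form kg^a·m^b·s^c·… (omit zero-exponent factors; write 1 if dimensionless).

F = C/V (capacitance = charge per voltage),
    = A·s/(kg·m²·s⁻³·A⁻¹) (substituting C and V),
    = kg⁻¹·m⁻²·s⁴·A².
So F⁻¹ = kg·m²·s⁻⁴·A⁻².
V = W/A (potential = power per current),
    = kg·m²·s⁻³·A⁻¹.
So V² = kg²·m⁴·s⁻⁶·A⁻².
kat = mol/s = s⁻¹·mol (catalytic activity).
So kat⁻¹ = s·mol⁻¹.
Bq = 1/s = s⁻¹ (activity is decays per second).
So Bq⁻¹ = s.
Combining: F⁻¹·V²·kat⁻¹·Bq⁻¹·kg⁻¹ = (kg·m²·s⁻⁴·A⁻²) · (kg²·m⁴·s⁻⁶·A⁻²) · (s·mol⁻¹) · s · kg⁻¹ = kg²·m⁶·s⁻⁸·A⁻⁴·mol⁻¹.

kg²·m⁶·s⁻⁸·A⁻⁴·mol⁻¹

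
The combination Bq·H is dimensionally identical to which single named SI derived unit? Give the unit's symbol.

Ω

Bq = s⁻¹.
H = kg·m²·s⁻²·A⁻².
Combining: Bq·H = s⁻¹ · (kg·m²·s⁻²·A⁻²) = kg·m²·s⁻³·A⁻².
kg·m²·s⁻³·A⁻² is the base-SI form of the ohm.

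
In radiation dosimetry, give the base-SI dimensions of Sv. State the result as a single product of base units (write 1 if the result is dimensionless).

Sv = J/kg (equivalent dose = energy per mass),
    = m²·s⁻².

m²·s⁻²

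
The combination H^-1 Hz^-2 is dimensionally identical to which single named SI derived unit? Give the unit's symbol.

F

H = Wb/A (inductance = flux per current),
    = kg·m²·s⁻²·A⁻².
So H⁻¹ = kg⁻¹·m⁻²·s²·A².
Hz = 1/s = s⁻¹ (frequency is cycles per second).
So Hz⁻² = s².
Combining: H⁻¹·Hz⁻² = (kg⁻¹·m⁻²·s²·A²) · s² = kg⁻¹·m⁻²·s⁴·A².
kg⁻¹·m⁻²·s⁴·A² is the base-SI form of the farad.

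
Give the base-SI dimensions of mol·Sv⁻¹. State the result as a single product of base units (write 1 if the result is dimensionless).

Sv = J/kg (equivalent dose = energy per mass),
    = m²·s⁻².
So Sv⁻¹ = m⁻²·s².
Combining: mol·Sv⁻¹ = mol · (m⁻²·s²) = m⁻²·s²·mol.

m⁻²·s²·mol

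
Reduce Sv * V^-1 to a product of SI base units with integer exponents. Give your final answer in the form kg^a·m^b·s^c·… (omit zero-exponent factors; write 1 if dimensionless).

Sv = J/kg (equivalent dose = energy per mass),
    = m²·s⁻².
V = W/A (potential = power per current),
    = kg·m²·s⁻³·A⁻¹.
So V⁻¹ = kg⁻¹·m⁻²·s³·A.
Combining: Sv·V⁻¹ = (m²·s⁻²) · (kg⁻¹·m⁻²·s³·A) = kg⁻¹·s·A.

kg⁻¹·s·A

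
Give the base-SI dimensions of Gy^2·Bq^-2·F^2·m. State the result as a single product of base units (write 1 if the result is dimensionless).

Gy = J/kg (absorbed dose = energy per mass),
    = m²·s⁻².
So Gy² = m⁴·s⁻⁴.
Bq = 1/s = s⁻¹ (activity is decays per second).
So Bq⁻² = s².
F = C/V (capacitance = charge per voltage),
    = A·s/(kg·m²·s⁻³·A⁻¹) (substituting C and V),
    = kg⁻¹·m⁻²·s⁴·A².
So F² = kg⁻²·m⁻⁴·s⁸·A⁴.
Combining: Gy²·Bq⁻²·F²·m = (m⁴·s⁻⁴) · s² · (kg⁻²·m⁻⁴·s⁸·A⁴) · m = kg⁻²·m·s⁶·A⁴.

kg⁻²·m·s⁶·A⁴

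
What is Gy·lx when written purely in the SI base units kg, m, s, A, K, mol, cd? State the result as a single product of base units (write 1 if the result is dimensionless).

Gy = J/kg (absorbed dose = energy per mass),
    = m²·s⁻².
lx = lm/m² (illuminance = luminous flux per area),
    = m⁻²·cd.
Combining: Gy·lx = (m²·s⁻²) · (m⁻²·cd) = s⁻²·cd.

s⁻²·cd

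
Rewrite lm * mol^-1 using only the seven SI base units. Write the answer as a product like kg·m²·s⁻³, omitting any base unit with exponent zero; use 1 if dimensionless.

lm = cd·sr = cd (luminous flux; sr is dimensionless).
Combining: lm·mol⁻¹ = cd · mol⁻¹ = mol⁻¹·cd.

mol⁻¹·cd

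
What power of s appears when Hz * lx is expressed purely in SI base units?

Hz = 1/s = s⁻¹ (frequency is cycles per second).
lx = lm/m² (illuminance = luminous flux per area),
    = m⁻²·cd.
Combining: Hz·lx = s⁻¹ · (m⁻²·cd) = m⁻²·s⁻¹·cd.
The exponent of s is -1.

-1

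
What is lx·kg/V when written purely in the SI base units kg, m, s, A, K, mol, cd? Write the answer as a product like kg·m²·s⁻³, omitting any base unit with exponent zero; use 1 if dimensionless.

lx = lm/m² (illuminance = luminous flux per area),
    = m⁻²·cd.
V = W/A (potential = power per current),
    = kg·m²·s⁻³·A⁻¹.
So V⁻¹ = kg⁻¹·m⁻²·s³·A.
Combining: lx·V⁻¹·kg = (m⁻²·cd) · (kg⁻¹·m⁻²·s³·A) · kg = m⁻⁴·s³·A·cd.

m⁻⁴·s³·A·cd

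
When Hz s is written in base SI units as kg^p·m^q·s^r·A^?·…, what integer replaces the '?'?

0

Hz = s⁻¹.
Combining: Hz·s = s⁻¹ · s = 1.
The exponent of A is 0.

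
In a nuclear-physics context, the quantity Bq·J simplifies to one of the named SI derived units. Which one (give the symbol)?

W

Bq = 1/s = s⁻¹ (activity is decays per second).
J = N·m (work = force × distance),
    = kg·m²·s⁻².
Combining: Bq·J = s⁻¹ · (kg·m²·s⁻²) = kg·m²·s⁻³.
kg·m²·s⁻³ is the base-SI form of the watt.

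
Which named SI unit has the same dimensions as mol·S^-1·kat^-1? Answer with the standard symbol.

H

S = 1/Ω (conductance is reciprocal resistance),
    = kg⁻¹·m⁻²·s³·A².
So S⁻¹ = kg·m²·s⁻³·A⁻².
kat = mol/s = s⁻¹·mol (catalytic activity).
So kat⁻¹ = s·mol⁻¹.
Combining: mol·S⁻¹·kat⁻¹ = mol · (kg·m²·s⁻³·A⁻²) · (s·mol⁻¹) = kg·m²·s⁻²·A⁻².
kg·m²·s⁻²·A⁻² is the base-SI form of the henry.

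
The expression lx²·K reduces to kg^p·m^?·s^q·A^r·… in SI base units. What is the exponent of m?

lx = lm/m² (illuminance = luminous flux per area),
    = m⁻²·cd.
So lx² = m⁻⁴·cd².
Combining: lx²·K = (m⁻⁴·cd²) · K = m⁻⁴·K·cd².
The exponent of m is -4.

-4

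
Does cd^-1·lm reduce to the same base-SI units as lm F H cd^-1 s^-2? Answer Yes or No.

Yes

Left side:
  lm = cd·sr = cd (luminous flux; sr is dimensionless).
  Combining: cd⁻¹·lm = cd⁻¹ · cd = 1.
Right side:
  lm = cd·sr = cd (luminous flux; sr is dimensionless).
  F = C/V (capacitance = charge per voltage),
      = A·s/(kg·m²·s⁻³·A⁻¹) (substituting C and V),
      = kg⁻¹·m⁻²·s⁴·A².
  H = Wb/A (inductance = flux per current),
      = kg·m²·s⁻²·A⁻².
  Combining: lm·F·H·cd⁻¹·s⁻² = cd · (kg⁻¹·m⁻²·s⁴·A²) · (kg·m²·s⁻²·A⁻²) · cd⁻¹ · s⁻² = 1.
Both reduce to 1.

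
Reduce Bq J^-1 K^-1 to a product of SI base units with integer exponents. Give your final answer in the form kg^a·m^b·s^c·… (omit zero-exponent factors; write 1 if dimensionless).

Bq = 1/s = s⁻¹ (activity is decays per second).
J = N·m (work = force × distance),
    = kg·m²·s⁻².
So J⁻¹ = kg⁻¹·m⁻²·s².
Combining: Bq·J⁻¹·K⁻¹ = s⁻¹ · (kg⁻¹·m⁻²·s²) · K⁻¹ = kg⁻¹·m⁻²·s·K⁻¹.

kg⁻¹·m⁻²·s·K⁻¹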